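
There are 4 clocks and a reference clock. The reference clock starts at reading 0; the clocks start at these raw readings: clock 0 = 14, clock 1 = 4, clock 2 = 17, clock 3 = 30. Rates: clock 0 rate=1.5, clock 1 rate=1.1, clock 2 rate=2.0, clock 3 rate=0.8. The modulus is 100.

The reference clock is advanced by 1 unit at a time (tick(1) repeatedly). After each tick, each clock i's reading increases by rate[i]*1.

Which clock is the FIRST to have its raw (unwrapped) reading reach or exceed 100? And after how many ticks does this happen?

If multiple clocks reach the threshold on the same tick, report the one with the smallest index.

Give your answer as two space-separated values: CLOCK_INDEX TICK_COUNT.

Answer: 2 42

Derivation:
clock 0: start=14, rate=1.5, needs 100-14 = 86; ticks = ceil(86/1.5) = ceil(57.3333) = 58; reading at tick 58 = 14 + 1.5*58 = 101.0000
clock 1: start=4, rate=1.1, needs 100-4 = 96; ticks = ceil(96/1.1) = ceil(87.2727) = 88; reading at tick 88 = 4 + 1.1*88 = 100.8000
clock 2: start=17, rate=2.0, needs 100-17 = 83; ticks = ceil(83/2.0) = ceil(41.5000) = 42; reading at tick 42 = 17 + 2.0*42 = 101.0000
clock 3: start=30, rate=0.8, needs 100-30 = 70; ticks = ceil(70/0.8) = ceil(87.5000) = 88; reading at tick 88 = 30 + 0.8*88 = 100.4000
Minimum tick count = 42; winners = [2]; smallest index = 2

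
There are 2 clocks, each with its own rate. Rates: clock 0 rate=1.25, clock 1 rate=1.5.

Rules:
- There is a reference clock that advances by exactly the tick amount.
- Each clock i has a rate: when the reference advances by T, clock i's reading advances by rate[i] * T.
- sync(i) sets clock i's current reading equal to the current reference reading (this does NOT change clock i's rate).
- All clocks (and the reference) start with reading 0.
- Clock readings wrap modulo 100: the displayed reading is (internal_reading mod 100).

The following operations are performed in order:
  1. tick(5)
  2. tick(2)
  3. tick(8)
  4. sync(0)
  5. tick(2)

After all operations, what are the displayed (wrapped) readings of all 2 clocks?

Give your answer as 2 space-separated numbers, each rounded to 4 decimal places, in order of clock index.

After op 1 tick(5): ref=5.0000 raw=[6.2500 7.5000]
After op 2 tick(2): ref=7.0000 raw=[8.7500 10.5000]
After op 3 tick(8): ref=15.0000 raw=[18.7500 22.5000]
After op 4 sync(0): ref=15.0000 raw=[15.0000 22.5000]
After op 5 tick(2): ref=17.0000 raw=[17.5000 25.5000]
Wrap final raw readings (mod 100): 17.5000 mod 100 = 17.5000; 25.5000 mod 100 = 25.5000

Answer: 17.5000 25.5000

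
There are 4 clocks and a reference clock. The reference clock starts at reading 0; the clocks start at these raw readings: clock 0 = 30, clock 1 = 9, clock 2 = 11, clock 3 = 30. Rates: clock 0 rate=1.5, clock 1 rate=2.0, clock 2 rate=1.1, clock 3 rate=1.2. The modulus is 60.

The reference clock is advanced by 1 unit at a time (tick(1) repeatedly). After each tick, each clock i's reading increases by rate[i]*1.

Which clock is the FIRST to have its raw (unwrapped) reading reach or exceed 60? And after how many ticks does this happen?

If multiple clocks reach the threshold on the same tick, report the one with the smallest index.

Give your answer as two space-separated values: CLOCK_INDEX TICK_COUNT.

clock 0: start=30, rate=1.5, needs 60-30 = 30; ticks = ceil(30/1.5) = ceil(20.0000) = 20; reading at tick 20 = 30 + 1.5*20 = 60.0000
clock 1: start=9, rate=2.0, needs 60-9 = 51; ticks = ceil(51/2.0) = ceil(25.5000) = 26; reading at tick 26 = 9 + 2.0*26 = 61.0000
clock 2: start=11, rate=1.1, needs 60-11 = 49; ticks = ceil(49/1.1) = ceil(44.5455) = 45; reading at tick 45 = 11 + 1.1*45 = 60.5000
clock 3: start=30, rate=1.2, needs 60-30 = 30; ticks = ceil(30/1.2) = ceil(25.0000) = 25; reading at tick 25 = 30 + 1.2*25 = 60.0000
Minimum tick count = 20; winners = [0]; smallest index = 0

Answer: 0 20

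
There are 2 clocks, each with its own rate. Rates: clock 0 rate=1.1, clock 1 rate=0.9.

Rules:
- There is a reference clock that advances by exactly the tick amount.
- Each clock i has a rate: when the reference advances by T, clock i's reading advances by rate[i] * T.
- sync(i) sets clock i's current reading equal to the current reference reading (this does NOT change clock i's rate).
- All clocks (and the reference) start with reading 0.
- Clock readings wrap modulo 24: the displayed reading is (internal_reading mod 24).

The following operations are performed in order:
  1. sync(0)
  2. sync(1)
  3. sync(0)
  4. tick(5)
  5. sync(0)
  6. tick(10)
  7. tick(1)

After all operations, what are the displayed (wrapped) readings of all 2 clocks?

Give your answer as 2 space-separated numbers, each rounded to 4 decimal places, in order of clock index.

After op 1 sync(0): ref=0.0000 raw=[0.0000 0.0000]
After op 2 sync(1): ref=0.0000 raw=[0.0000 0.0000]
After op 3 sync(0): ref=0.0000 raw=[0.0000 0.0000]
After op 4 tick(5): ref=5.0000 raw=[5.5000 4.5000]
After op 5 sync(0): ref=5.0000 raw=[5.0000 4.5000]
After op 6 tick(10): ref=15.0000 raw=[16.0000 13.5000]
After op 7 tick(1): ref=16.0000 raw=[17.1000 14.4000]
Wrap final raw readings (mod 24): 17.1000 mod 24 = 17.1000; 14.4000 mod 24 = 14.4000

Answer: 17.1000 14.4000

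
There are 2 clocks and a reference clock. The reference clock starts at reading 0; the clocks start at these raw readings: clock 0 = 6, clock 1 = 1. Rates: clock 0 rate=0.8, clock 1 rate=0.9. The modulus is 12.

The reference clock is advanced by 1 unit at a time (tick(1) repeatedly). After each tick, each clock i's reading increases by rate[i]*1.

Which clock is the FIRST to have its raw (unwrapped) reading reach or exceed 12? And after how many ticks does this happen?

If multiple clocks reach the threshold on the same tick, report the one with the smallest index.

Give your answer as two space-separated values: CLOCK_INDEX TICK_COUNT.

Answer: 0 8

Derivation:
clock 0: start=6, rate=0.8, needs 12-6 = 6; ticks = ceil(6/0.8) = ceil(7.5000) = 8; reading at tick 8 = 6 + 0.8*8 = 12.4000
clock 1: start=1, rate=0.9, needs 12-1 = 11; ticks = ceil(11/0.9) = ceil(12.2222) = 13; reading at tick 13 = 1 + 0.9*13 = 12.7000
Minimum tick count = 8; winners = [0]; smallest index = 0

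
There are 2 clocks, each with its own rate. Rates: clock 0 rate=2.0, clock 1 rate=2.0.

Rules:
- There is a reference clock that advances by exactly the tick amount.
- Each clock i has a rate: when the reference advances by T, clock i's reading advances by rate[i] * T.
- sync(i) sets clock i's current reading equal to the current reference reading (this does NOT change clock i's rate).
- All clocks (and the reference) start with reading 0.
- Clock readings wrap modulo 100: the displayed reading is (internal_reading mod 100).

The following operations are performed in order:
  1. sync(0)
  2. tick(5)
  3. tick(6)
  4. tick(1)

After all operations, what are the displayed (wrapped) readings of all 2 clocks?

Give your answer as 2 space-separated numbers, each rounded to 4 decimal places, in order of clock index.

After op 1 sync(0): ref=0.0000 raw=[0.0000 0.0000]
After op 2 tick(5): ref=5.0000 raw=[10.0000 10.0000]
After op 3 tick(6): ref=11.0000 raw=[22.0000 22.0000]
After op 4 tick(1): ref=12.0000 raw=[24.0000 24.0000]
Wrap final raw readings (mod 100): 24.0000 mod 100 = 24.0000; 24.0000 mod 100 = 24.0000

Answer: 24.0000 24.0000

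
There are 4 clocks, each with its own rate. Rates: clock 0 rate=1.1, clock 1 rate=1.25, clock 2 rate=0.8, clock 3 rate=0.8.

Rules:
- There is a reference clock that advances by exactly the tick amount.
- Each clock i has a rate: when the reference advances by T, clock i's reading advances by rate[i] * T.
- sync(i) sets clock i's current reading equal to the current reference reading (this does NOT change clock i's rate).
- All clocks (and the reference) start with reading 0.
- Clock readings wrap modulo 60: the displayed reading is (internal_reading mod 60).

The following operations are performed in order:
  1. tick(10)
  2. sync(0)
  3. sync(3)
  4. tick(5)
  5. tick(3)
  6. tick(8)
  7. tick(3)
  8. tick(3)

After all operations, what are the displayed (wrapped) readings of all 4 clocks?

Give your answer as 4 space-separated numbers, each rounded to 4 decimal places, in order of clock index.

After op 1 tick(10): ref=10.0000 raw=[11.0000 12.5000 8.0000 8.0000]
After op 2 sync(0): ref=10.0000 raw=[10.0000 12.5000 8.0000 8.0000]
After op 3 sync(3): ref=10.0000 raw=[10.0000 12.5000 8.0000 10.0000]
After op 4 tick(5): ref=15.0000 raw=[15.5000 18.7500 12.0000 14.0000]
After op 5 tick(3): ref=18.0000 raw=[18.8000 22.5000 14.4000 16.4000]
After op 6 tick(8): ref=26.0000 raw=[27.6000 32.5000 20.8000 22.8000]
After op 7 tick(3): ref=29.0000 raw=[30.9000 36.2500 23.2000 25.2000]
After op 8 tick(3): ref=32.0000 raw=[34.2000 40.0000 25.6000 27.6000]
Wrap final raw readings (mod 60): 34.2000 mod 60 = 34.2000; 40.0000 mod 60 = 40.0000; 25.6000 mod 60 = 25.6000; 27.6000 mod 60 = 27.6000

Answer: 34.2000 40.0000 25.6000 27.6000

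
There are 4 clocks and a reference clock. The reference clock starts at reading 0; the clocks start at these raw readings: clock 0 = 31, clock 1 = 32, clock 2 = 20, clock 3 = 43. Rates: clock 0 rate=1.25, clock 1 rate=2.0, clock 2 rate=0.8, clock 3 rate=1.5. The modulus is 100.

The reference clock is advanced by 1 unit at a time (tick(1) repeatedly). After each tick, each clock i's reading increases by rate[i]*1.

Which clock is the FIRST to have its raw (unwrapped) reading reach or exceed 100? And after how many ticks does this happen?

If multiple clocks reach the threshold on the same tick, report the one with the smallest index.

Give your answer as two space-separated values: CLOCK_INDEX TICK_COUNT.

clock 0: start=31, rate=1.25, needs 100-31 = 69; ticks = ceil(69/1.25) = ceil(55.2000) = 56; reading at tick 56 = 31 + 1.25*56 = 101.0000
clock 1: start=32, rate=2.0, needs 100-32 = 68; ticks = ceil(68/2.0) = ceil(34.0000) = 34; reading at tick 34 = 32 + 2.0*34 = 100.0000
clock 2: start=20, rate=0.8, needs 100-20 = 80; ticks = ceil(80/0.8) = ceil(100.0000) = 100; reading at tick 100 = 20 + 0.8*100 = 100.0000
clock 3: start=43, rate=1.5, needs 100-43 = 57; ticks = ceil(57/1.5) = ceil(38.0000) = 38; reading at tick 38 = 43 + 1.5*38 = 100.0000
Minimum tick count = 34; winners = [1]; smallest index = 1

Answer: 1 34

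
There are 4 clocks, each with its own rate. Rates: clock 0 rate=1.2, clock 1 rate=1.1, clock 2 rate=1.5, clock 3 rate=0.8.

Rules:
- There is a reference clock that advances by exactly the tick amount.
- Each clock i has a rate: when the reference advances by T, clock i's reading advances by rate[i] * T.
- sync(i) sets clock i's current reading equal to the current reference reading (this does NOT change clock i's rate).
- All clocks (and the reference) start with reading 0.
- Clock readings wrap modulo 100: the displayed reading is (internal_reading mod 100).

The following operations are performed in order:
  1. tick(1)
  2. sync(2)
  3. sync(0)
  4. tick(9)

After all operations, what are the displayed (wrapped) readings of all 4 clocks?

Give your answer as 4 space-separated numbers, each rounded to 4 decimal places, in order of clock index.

After op 1 tick(1): ref=1.0000 raw=[1.2000 1.1000 1.5000 0.8000]
After op 2 sync(2): ref=1.0000 raw=[1.2000 1.1000 1.0000 0.8000]
After op 3 sync(0): ref=1.0000 raw=[1.0000 1.1000 1.0000 0.8000]
After op 4 tick(9): ref=10.0000 raw=[11.8000 11.0000 14.5000 8.0000]
Wrap final raw readings (mod 100): 11.8000 mod 100 = 11.8000; 11.0000 mod 100 = 11.0000; 14.5000 mod 100 = 14.5000; 8.0000 mod 100 = 8.0000

Answer: 11.8000 11.0000 14.5000 8.0000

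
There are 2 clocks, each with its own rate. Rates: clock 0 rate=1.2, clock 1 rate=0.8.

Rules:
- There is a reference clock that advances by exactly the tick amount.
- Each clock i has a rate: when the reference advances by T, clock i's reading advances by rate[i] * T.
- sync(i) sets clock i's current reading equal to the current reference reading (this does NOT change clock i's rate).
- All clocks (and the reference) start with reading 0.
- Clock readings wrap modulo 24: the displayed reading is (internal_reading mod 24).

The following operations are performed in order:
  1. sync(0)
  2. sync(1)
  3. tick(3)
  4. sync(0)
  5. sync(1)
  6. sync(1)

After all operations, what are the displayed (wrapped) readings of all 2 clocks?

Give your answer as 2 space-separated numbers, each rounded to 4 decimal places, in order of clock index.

Answer: 3.0000 3.0000

Derivation:
After op 1 sync(0): ref=0.0000 raw=[0.0000 0.0000]
After op 2 sync(1): ref=0.0000 raw=[0.0000 0.0000]
After op 3 tick(3): ref=3.0000 raw=[3.6000 2.4000]
After op 4 sync(0): ref=3.0000 raw=[3.0000 2.4000]
After op 5 sync(1): ref=3.0000 raw=[3.0000 3.0000]
After op 6 sync(1): ref=3.0000 raw=[3.0000 3.0000]
Wrap final raw readings (mod 24): 3.0000 mod 24 = 3.0000; 3.0000 mod 24 = 3.0000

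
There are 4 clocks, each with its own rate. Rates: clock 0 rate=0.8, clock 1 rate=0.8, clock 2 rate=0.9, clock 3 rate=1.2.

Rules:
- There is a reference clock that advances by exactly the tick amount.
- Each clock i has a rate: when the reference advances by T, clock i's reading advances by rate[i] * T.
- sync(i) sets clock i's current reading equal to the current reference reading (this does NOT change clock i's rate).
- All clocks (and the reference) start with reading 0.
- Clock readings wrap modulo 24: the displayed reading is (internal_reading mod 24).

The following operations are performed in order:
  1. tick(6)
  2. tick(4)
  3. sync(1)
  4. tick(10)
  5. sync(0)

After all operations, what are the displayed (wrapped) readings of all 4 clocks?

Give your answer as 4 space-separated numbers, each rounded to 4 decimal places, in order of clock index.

After op 1 tick(6): ref=6.0000 raw=[4.8000 4.8000 5.4000 7.2000]
After op 2 tick(4): ref=10.0000 raw=[8.0000 8.0000 9.0000 12.0000]
After op 3 sync(1): ref=10.0000 raw=[8.0000 10.0000 9.0000 12.0000]
After op 4 tick(10): ref=20.0000 raw=[16.0000 18.0000 18.0000 24.0000]
After op 5 sync(0): ref=20.0000 raw=[20.0000 18.0000 18.0000 24.0000]
Wrap final raw readings (mod 24): 20.0000 mod 24 = 20.0000; 18.0000 mod 24 = 18.0000; 18.0000 mod 24 = 18.0000; 24.0000 mod 24 = 0.0000

Answer: 20.0000 18.0000 18.0000 0.0000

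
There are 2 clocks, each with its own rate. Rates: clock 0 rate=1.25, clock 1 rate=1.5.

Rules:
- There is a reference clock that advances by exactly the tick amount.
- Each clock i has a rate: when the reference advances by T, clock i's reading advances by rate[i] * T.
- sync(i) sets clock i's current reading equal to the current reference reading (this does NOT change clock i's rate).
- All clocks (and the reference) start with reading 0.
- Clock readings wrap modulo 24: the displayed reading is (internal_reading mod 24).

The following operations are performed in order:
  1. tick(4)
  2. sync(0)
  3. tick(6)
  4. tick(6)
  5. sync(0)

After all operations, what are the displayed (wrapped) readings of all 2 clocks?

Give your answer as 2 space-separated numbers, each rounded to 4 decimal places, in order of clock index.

Answer: 16.0000 0.0000

Derivation:
After op 1 tick(4): ref=4.0000 raw=[5.0000 6.0000]
After op 2 sync(0): ref=4.0000 raw=[4.0000 6.0000]
After op 3 tick(6): ref=10.0000 raw=[11.5000 15.0000]
After op 4 tick(6): ref=16.0000 raw=[19.0000 24.0000]
After op 5 sync(0): ref=16.0000 raw=[16.0000 24.0000]
Wrap final raw readings (mod 24): 16.0000 mod 24 = 16.0000; 24.0000 mod 24 = 0.0000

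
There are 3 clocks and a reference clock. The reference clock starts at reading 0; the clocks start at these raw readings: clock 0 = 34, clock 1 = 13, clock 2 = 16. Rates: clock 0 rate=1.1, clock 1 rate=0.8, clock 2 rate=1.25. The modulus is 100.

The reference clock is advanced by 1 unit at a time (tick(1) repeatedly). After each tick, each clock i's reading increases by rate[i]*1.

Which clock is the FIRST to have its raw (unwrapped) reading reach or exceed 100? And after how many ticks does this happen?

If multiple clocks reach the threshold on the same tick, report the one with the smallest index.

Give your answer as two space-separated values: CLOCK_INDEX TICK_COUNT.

clock 0: start=34, rate=1.1, needs 100-34 = 66; ticks = ceil(66/1.1) = ceil(60.0000) = 60; reading at tick 60 = 34 + 1.1*60 = 100.0000
clock 1: start=13, rate=0.8, needs 100-13 = 87; ticks = ceil(87/0.8) = ceil(108.7500) = 109; reading at tick 109 = 13 + 0.8*109 = 100.2000
clock 2: start=16, rate=1.25, needs 100-16 = 84; ticks = ceil(84/1.25) = ceil(67.2000) = 68; reading at tick 68 = 16 + 1.25*68 = 101.0000
Minimum tick count = 60; winners = [0]; smallest index = 0

Answer: 0 60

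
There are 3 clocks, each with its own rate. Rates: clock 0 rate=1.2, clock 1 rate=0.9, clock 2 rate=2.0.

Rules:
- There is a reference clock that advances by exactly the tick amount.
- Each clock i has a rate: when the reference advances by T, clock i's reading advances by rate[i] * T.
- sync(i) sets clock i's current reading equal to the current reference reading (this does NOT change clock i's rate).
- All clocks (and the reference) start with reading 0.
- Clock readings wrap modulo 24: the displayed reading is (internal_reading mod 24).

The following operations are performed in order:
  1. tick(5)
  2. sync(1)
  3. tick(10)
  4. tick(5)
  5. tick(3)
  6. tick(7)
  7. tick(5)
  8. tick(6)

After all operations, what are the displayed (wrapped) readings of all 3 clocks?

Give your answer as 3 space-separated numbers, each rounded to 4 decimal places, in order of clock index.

After op 1 tick(5): ref=5.0000 raw=[6.0000 4.5000 10.0000]
After op 2 sync(1): ref=5.0000 raw=[6.0000 5.0000 10.0000]
After op 3 tick(10): ref=15.0000 raw=[18.0000 14.0000 30.0000]
After op 4 tick(5): ref=20.0000 raw=[24.0000 18.5000 40.0000]
After op 5 tick(3): ref=23.0000 raw=[27.6000 21.2000 46.0000]
After op 6 tick(7): ref=30.0000 raw=[36.0000 27.5000 60.0000]
After op 7 tick(5): ref=35.0000 raw=[42.0000 32.0000 70.0000]
After op 8 tick(6): ref=41.0000 raw=[49.2000 37.4000 82.0000]
Wrap final raw readings (mod 24): 49.2000 mod 24 = 1.2000; 37.4000 mod 24 = 13.4000; 82.0000 mod 24 = 10.0000

Answer: 1.2000 13.4000 10.0000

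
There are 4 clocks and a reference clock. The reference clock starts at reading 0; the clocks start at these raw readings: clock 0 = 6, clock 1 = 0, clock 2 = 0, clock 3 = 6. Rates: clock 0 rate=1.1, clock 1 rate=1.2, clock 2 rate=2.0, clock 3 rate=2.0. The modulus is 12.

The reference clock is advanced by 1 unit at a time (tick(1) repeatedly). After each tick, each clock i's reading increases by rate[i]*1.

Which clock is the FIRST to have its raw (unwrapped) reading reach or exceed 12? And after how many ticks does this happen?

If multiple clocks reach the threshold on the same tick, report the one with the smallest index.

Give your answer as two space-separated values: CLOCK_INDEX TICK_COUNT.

Answer: 3 3

Derivation:
clock 0: start=6, rate=1.1, needs 12-6 = 6; ticks = ceil(6/1.1) = ceil(5.4545) = 6; reading at tick 6 = 6 + 1.1*6 = 12.6000
clock 1: start=0, rate=1.2, needs 12-0 = 12; ticks = ceil(12/1.2) = ceil(10.0000) = 10; reading at tick 10 = 0 + 1.2*10 = 12.0000
clock 2: start=0, rate=2.0, needs 12-0 = 12; ticks = ceil(12/2.0) = ceil(6.0000) = 6; reading at tick 6 = 0 + 2.0*6 = 12.0000
clock 3: start=6, rate=2.0, needs 12-6 = 6; ticks = ceil(6/2.0) = ceil(3.0000) = 3; reading at tick 3 = 6 + 2.0*3 = 12.0000
Minimum tick count = 3; winners = [3]; smallest index = 3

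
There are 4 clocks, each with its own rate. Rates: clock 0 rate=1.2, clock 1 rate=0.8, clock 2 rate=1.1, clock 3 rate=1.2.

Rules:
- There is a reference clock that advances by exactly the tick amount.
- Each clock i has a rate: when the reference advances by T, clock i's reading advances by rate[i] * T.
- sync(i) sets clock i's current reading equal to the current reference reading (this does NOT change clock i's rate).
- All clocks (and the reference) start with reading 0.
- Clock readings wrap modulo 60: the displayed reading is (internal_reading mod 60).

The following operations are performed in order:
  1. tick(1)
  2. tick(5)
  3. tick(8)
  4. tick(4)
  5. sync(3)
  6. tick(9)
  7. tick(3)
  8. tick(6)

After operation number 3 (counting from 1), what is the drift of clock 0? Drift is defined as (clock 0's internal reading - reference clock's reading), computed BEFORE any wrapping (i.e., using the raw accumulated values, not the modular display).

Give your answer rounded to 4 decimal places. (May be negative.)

Answer: 2.8000

Derivation:
After op 1 tick(1): ref=1.0000 raw=[1.2000 0.8000 1.1000 1.2000]
After op 2 tick(5): ref=6.0000 raw=[7.2000 4.8000 6.6000 7.2000]
After op 3 tick(8): ref=14.0000 raw=[16.8000 11.2000 15.4000 16.8000]
Drift of clock 0 after op 3: 16.8000 - 14.0000 = 2.8000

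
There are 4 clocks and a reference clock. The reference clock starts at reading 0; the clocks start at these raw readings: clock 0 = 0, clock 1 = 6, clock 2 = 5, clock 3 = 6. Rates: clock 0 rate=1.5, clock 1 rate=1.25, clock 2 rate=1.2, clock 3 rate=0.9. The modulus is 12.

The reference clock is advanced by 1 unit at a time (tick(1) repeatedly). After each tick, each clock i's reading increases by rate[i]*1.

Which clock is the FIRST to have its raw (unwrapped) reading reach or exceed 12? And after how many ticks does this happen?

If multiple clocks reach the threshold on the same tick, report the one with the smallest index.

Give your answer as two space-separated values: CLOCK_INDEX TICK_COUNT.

Answer: 1 5

Derivation:
clock 0: start=0, rate=1.5, needs 12-0 = 12; ticks = ceil(12/1.5) = ceil(8.0000) = 8; reading at tick 8 = 0 + 1.5*8 = 12.0000
clock 1: start=6, rate=1.25, needs 12-6 = 6; ticks = ceil(6/1.25) = ceil(4.8000) = 5; reading at tick 5 = 6 + 1.25*5 = 12.2500
clock 2: start=5, rate=1.2, needs 12-5 = 7; ticks = ceil(7/1.2) = ceil(5.8333) = 6; reading at tick 6 = 5 + 1.2*6 = 12.2000
clock 3: start=6, rate=0.9, needs 12-6 = 6; ticks = ceil(6/0.9) = ceil(6.6667) = 7; reading at tick 7 = 6 + 0.9*7 = 12.3000
Minimum tick count = 5; winners = [1]; smallest index = 1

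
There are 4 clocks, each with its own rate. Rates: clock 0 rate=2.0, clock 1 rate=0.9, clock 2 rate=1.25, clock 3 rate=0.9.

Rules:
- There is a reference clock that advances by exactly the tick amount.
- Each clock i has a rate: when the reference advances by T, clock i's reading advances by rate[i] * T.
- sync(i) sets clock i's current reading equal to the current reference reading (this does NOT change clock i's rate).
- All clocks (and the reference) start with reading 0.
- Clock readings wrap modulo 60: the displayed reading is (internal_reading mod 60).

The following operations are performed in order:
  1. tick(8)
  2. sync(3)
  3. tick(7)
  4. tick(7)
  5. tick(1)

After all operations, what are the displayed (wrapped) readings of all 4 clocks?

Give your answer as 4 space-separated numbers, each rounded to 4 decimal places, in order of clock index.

Answer: 46.0000 20.7000 28.7500 21.5000

Derivation:
After op 1 tick(8): ref=8.0000 raw=[16.0000 7.2000 10.0000 7.2000]
After op 2 sync(3): ref=8.0000 raw=[16.0000 7.2000 10.0000 8.0000]
After op 3 tick(7): ref=15.0000 raw=[30.0000 13.5000 18.7500 14.3000]
After op 4 tick(7): ref=22.0000 raw=[44.0000 19.8000 27.5000 20.6000]
After op 5 tick(1): ref=23.0000 raw=[46.0000 20.7000 28.7500 21.5000]
Wrap final raw readings (mod 60): 46.0000 mod 60 = 46.0000; 20.7000 mod 60 = 20.7000; 28.7500 mod 60 = 28.7500; 21.5000 mod 60 = 21.5000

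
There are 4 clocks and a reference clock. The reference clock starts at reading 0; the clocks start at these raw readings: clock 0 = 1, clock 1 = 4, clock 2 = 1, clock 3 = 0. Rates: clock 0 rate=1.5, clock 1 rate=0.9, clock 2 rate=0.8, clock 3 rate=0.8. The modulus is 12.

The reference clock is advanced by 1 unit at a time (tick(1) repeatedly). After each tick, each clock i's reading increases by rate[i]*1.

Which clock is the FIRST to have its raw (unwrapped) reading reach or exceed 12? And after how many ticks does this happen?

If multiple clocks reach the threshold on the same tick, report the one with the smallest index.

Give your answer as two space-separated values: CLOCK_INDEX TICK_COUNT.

Answer: 0 8

Derivation:
clock 0: start=1, rate=1.5, needs 12-1 = 11; ticks = ceil(11/1.5) = ceil(7.3333) = 8; reading at tick 8 = 1 + 1.5*8 = 13.0000
clock 1: start=4, rate=0.9, needs 12-4 = 8; ticks = ceil(8/0.9) = ceil(8.8889) = 9; reading at tick 9 = 4 + 0.9*9 = 12.1000
clock 2: start=1, rate=0.8, needs 12-1 = 11; ticks = ceil(11/0.8) = ceil(13.7500) = 14; reading at tick 14 = 1 + 0.8*14 = 12.2000
clock 3: start=0, rate=0.8, needs 12-0 = 12; ticks = ceil(12/0.8) = ceil(15.0000) = 15; reading at tick 15 = 0 + 0.8*15 = 12.0000
Minimum tick count = 8; winners = [0]; smallest index = 0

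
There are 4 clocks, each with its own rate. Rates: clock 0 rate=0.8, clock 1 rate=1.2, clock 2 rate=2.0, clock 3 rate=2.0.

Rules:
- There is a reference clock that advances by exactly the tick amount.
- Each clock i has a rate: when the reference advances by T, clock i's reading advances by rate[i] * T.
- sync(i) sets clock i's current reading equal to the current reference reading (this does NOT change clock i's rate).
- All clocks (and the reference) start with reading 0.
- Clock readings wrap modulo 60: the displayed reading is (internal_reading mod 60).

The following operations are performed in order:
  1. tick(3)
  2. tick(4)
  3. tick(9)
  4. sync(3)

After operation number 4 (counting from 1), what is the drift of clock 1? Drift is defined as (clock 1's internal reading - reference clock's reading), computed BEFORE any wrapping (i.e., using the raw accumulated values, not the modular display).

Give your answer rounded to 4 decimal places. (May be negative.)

Answer: 3.2000

Derivation:
After op 1 tick(3): ref=3.0000 raw=[2.4000 3.6000 6.0000 6.0000]
After op 2 tick(4): ref=7.0000 raw=[5.6000 8.4000 14.0000 14.0000]
After op 3 tick(9): ref=16.0000 raw=[12.8000 19.2000 32.0000 32.0000]
After op 4 sync(3): ref=16.0000 raw=[12.8000 19.2000 32.0000 16.0000]
Drift of clock 1 after op 4: 19.2000 - 16.0000 = 3.2000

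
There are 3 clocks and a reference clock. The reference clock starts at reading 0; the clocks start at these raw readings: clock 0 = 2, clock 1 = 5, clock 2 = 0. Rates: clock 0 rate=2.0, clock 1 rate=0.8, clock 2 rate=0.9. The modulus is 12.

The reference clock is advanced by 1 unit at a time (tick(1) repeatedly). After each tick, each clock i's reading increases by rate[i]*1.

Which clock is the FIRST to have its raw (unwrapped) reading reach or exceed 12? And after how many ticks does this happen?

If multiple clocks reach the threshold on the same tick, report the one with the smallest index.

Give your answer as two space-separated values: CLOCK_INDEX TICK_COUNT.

clock 0: start=2, rate=2.0, needs 12-2 = 10; ticks = ceil(10/2.0) = ceil(5.0000) = 5; reading at tick 5 = 2 + 2.0*5 = 12.0000
clock 1: start=5, rate=0.8, needs 12-5 = 7; ticks = ceil(7/0.8) = ceil(8.7500) = 9; reading at tick 9 = 5 + 0.8*9 = 12.2000
clock 2: start=0, rate=0.9, needs 12-0 = 12; ticks = ceil(12/0.9) = ceil(13.3333) = 14; reading at tick 14 = 0 + 0.9*14 = 12.6000
Minimum tick count = 5; winners = [0]; smallest index = 0

Answer: 0 5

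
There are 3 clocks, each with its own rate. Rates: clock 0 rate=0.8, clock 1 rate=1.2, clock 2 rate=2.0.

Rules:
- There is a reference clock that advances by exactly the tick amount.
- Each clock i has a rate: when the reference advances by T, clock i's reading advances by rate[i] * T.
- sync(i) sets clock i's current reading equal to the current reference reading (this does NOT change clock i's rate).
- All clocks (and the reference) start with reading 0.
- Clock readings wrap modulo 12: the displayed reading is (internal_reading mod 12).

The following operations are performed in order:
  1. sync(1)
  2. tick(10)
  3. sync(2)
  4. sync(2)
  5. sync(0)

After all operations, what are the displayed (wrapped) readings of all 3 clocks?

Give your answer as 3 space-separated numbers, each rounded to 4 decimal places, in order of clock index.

After op 1 sync(1): ref=0.0000 raw=[0.0000 0.0000 0.0000]
After op 2 tick(10): ref=10.0000 raw=[8.0000 12.0000 20.0000]
After op 3 sync(2): ref=10.0000 raw=[8.0000 12.0000 10.0000]
After op 4 sync(2): ref=10.0000 raw=[8.0000 12.0000 10.0000]
After op 5 sync(0): ref=10.0000 raw=[10.0000 12.0000 10.0000]
Wrap final raw readings (mod 12): 10.0000 mod 12 = 10.0000; 12.0000 mod 12 = 0.0000; 10.0000 mod 12 = 10.0000

Answer: 10.0000 0.0000 10.0000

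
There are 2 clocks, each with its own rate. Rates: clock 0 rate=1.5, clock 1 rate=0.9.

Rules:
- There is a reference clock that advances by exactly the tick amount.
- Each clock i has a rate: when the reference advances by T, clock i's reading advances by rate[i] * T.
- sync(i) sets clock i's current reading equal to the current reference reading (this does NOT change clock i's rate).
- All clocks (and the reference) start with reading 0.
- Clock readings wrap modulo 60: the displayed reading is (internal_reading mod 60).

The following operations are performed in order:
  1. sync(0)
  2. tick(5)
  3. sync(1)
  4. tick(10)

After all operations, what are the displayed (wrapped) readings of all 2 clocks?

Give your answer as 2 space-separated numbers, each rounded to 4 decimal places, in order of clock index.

After op 1 sync(0): ref=0.0000 raw=[0.0000 0.0000]
After op 2 tick(5): ref=5.0000 raw=[7.5000 4.5000]
After op 3 sync(1): ref=5.0000 raw=[7.5000 5.0000]
After op 4 tick(10): ref=15.0000 raw=[22.5000 14.0000]
Wrap final raw readings (mod 60): 22.5000 mod 60 = 22.5000; 14.0000 mod 60 = 14.0000

Answer: 22.5000 14.0000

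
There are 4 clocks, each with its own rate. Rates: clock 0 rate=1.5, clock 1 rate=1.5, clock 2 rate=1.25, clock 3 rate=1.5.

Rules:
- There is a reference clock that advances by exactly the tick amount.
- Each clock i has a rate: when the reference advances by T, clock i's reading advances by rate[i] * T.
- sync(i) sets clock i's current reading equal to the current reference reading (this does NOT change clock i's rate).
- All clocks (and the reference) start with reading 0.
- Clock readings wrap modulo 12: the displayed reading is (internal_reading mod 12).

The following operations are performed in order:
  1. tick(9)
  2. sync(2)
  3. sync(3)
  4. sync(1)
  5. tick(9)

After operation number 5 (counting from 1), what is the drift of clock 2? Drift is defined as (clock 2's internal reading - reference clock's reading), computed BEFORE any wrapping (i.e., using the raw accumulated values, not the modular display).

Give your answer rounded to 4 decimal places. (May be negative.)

After op 1 tick(9): ref=9.0000 raw=[13.5000 13.5000 11.2500 13.5000]
After op 2 sync(2): ref=9.0000 raw=[13.5000 13.5000 9.0000 13.5000]
After op 3 sync(3): ref=9.0000 raw=[13.5000 13.5000 9.0000 9.0000]
After op 4 sync(1): ref=9.0000 raw=[13.5000 9.0000 9.0000 9.0000]
After op 5 tick(9): ref=18.0000 raw=[27.0000 22.5000 20.2500 22.5000]
Drift of clock 2 after op 5: 20.2500 - 18.0000 = 2.2500

Answer: 2.2500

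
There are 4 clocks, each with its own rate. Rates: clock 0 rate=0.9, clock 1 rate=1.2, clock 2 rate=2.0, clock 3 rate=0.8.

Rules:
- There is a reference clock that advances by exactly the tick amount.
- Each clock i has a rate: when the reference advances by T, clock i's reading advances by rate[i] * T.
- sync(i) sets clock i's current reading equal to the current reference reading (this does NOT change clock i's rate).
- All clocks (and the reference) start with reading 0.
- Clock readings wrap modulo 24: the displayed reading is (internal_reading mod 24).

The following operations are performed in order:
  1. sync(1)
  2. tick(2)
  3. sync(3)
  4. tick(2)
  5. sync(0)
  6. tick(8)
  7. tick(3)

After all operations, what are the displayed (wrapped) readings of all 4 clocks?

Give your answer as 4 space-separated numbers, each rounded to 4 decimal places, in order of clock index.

Answer: 13.9000 18.0000 6.0000 12.4000

Derivation:
After op 1 sync(1): ref=0.0000 raw=[0.0000 0.0000 0.0000 0.0000]
After op 2 tick(2): ref=2.0000 raw=[1.8000 2.4000 4.0000 1.6000]
After op 3 sync(3): ref=2.0000 raw=[1.8000 2.4000 4.0000 2.0000]
After op 4 tick(2): ref=4.0000 raw=[3.6000 4.8000 8.0000 3.6000]
After op 5 sync(0): ref=4.0000 raw=[4.0000 4.8000 8.0000 3.6000]
After op 6 tick(8): ref=12.0000 raw=[11.2000 14.4000 24.0000 10.0000]
After op 7 tick(3): ref=15.0000 raw=[13.9000 18.0000 30.0000 12.4000]
Wrap final raw readings (mod 24): 13.9000 mod 24 = 13.9000; 18.0000 mod 24 = 18.0000; 30.0000 mod 24 = 6.0000; 12.4000 mod 24 = 12.4000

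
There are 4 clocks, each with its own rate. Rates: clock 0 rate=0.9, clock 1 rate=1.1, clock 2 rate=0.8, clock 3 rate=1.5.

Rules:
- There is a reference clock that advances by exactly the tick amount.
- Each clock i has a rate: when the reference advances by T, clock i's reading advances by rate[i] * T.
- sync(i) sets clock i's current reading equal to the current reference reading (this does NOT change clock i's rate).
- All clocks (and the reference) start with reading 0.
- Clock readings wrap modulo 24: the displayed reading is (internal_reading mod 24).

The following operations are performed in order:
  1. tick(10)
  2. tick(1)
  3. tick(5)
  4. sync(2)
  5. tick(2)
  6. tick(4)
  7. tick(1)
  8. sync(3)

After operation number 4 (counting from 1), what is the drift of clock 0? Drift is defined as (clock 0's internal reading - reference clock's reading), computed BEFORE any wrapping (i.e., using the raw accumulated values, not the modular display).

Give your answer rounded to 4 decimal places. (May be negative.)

Answer: -1.6000

Derivation:
After op 1 tick(10): ref=10.0000 raw=[9.0000 11.0000 8.0000 15.0000]
After op 2 tick(1): ref=11.0000 raw=[9.9000 12.1000 8.8000 16.5000]
After op 3 tick(5): ref=16.0000 raw=[14.4000 17.6000 12.8000 24.0000]
After op 4 sync(2): ref=16.0000 raw=[14.4000 17.6000 16.0000 24.0000]
Drift of clock 0 after op 4: 14.4000 - 16.0000 = -1.6000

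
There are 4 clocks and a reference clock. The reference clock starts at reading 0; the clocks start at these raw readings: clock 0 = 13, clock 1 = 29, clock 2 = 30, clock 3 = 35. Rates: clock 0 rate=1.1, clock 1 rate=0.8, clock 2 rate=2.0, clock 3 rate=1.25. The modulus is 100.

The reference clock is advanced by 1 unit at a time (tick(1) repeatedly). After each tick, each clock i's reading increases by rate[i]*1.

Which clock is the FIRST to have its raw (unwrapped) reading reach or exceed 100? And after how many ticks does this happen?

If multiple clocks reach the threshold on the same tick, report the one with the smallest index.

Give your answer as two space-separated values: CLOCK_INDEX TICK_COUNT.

Answer: 2 35

Derivation:
clock 0: start=13, rate=1.1, needs 100-13 = 87; ticks = ceil(87/1.1) = ceil(79.0909) = 80; reading at tick 80 = 13 + 1.1*80 = 101.0000
clock 1: start=29, rate=0.8, needs 100-29 = 71; ticks = ceil(71/0.8) = ceil(88.7500) = 89; reading at tick 89 = 29 + 0.8*89 = 100.2000
clock 2: start=30, rate=2.0, needs 100-30 = 70; ticks = ceil(70/2.0) = ceil(35.0000) = 35; reading at tick 35 = 30 + 2.0*35 = 100.0000
clock 3: start=35, rate=1.25, needs 100-35 = 65; ticks = ceil(65/1.25) = ceil(52.0000) = 52; reading at tick 52 = 35 + 1.25*52 = 100.0000
Minimum tick count = 35; winners = [2]; smallest index = 2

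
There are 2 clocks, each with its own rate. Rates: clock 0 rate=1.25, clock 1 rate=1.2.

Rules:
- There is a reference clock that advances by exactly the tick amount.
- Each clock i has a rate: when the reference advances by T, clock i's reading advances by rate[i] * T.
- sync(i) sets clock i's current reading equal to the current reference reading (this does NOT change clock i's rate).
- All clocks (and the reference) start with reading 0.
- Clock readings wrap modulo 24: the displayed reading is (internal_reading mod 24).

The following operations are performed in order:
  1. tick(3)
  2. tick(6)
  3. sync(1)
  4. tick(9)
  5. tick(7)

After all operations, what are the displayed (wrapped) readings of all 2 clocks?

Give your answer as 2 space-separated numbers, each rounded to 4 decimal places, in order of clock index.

Answer: 7.2500 4.2000

Derivation:
After op 1 tick(3): ref=3.0000 raw=[3.7500 3.6000]
After op 2 tick(6): ref=9.0000 raw=[11.2500 10.8000]
After op 3 sync(1): ref=9.0000 raw=[11.2500 9.0000]
After op 4 tick(9): ref=18.0000 raw=[22.5000 19.8000]
After op 5 tick(7): ref=25.0000 raw=[31.2500 28.2000]
Wrap final raw readings (mod 24): 31.2500 mod 24 = 7.2500; 28.2000 mod 24 = 4.2000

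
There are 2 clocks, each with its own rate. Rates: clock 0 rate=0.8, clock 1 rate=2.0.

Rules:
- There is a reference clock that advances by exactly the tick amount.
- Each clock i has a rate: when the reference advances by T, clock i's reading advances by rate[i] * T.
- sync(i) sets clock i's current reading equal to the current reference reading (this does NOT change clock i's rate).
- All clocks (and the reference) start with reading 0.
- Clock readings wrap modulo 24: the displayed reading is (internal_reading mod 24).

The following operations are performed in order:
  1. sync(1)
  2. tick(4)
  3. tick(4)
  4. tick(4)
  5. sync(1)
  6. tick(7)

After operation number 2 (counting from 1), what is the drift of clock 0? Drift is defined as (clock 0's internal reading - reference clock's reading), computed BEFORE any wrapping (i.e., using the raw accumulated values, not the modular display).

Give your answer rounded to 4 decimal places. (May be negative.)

Answer: -0.8000

Derivation:
After op 1 sync(1): ref=0.0000 raw=[0.0000 0.0000]
After op 2 tick(4): ref=4.0000 raw=[3.2000 8.0000]
Drift of clock 0 after op 2: 3.2000 - 4.0000 = -0.8000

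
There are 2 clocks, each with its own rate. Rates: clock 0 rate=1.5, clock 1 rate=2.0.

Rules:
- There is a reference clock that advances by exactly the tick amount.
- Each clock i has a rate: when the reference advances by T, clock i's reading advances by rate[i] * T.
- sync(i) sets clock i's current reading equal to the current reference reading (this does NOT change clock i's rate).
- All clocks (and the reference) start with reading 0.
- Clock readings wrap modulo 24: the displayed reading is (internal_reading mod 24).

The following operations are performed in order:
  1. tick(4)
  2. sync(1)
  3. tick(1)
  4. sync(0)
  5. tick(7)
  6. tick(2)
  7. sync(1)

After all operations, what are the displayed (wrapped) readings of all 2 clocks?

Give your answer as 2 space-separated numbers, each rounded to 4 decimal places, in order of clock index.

After op 1 tick(4): ref=4.0000 raw=[6.0000 8.0000]
After op 2 sync(1): ref=4.0000 raw=[6.0000 4.0000]
After op 3 tick(1): ref=5.0000 raw=[7.5000 6.0000]
After op 4 sync(0): ref=5.0000 raw=[5.0000 6.0000]
After op 5 tick(7): ref=12.0000 raw=[15.5000 20.0000]
After op 6 tick(2): ref=14.0000 raw=[18.5000 24.0000]
After op 7 sync(1): ref=14.0000 raw=[18.5000 14.0000]
Wrap final raw readings (mod 24): 18.5000 mod 24 = 18.5000; 14.0000 mod 24 = 14.0000

Answer: 18.5000 14.0000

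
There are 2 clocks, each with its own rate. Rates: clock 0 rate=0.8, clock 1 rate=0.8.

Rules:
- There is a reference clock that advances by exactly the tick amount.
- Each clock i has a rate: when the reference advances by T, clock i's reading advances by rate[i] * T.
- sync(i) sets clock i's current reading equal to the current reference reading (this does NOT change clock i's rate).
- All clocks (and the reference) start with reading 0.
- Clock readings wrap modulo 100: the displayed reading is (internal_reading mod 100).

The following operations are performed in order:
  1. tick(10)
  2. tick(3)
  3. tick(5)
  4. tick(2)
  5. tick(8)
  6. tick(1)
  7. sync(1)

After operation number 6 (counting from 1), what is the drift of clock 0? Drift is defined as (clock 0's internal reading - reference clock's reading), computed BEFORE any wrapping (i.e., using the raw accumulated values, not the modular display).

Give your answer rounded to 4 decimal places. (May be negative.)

Answer: -5.8000

Derivation:
After op 1 tick(10): ref=10.0000 raw=[8.0000 8.0000]
After op 2 tick(3): ref=13.0000 raw=[10.4000 10.4000]
After op 3 tick(5): ref=18.0000 raw=[14.4000 14.4000]
After op 4 tick(2): ref=20.0000 raw=[16.0000 16.0000]
After op 5 tick(8): ref=28.0000 raw=[22.4000 22.4000]
After op 6 tick(1): ref=29.0000 raw=[23.2000 23.2000]
Drift of clock 0 after op 6: 23.2000 - 29.0000 = -5.8000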